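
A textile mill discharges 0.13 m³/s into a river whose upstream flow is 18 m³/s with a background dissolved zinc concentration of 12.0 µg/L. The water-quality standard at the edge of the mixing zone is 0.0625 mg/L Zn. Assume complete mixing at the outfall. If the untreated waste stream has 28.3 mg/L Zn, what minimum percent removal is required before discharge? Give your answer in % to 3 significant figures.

75.1 %

12.0 µg/L = 0.012 mg/L.
Mass balance: 0.0625·18.13 = 0.13·Cₑ + 18·0.012.
Cₑ = (1.133 − 0.216) / 0.13 = 7.055 mg/L.
Required removal = 1 − 7.055/28.3 = 75.07 %.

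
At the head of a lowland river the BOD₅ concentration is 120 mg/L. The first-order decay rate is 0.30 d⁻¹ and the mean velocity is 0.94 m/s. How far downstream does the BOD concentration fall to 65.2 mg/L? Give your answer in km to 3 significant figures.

165 km

From C = C₀·e^(−kt), t = ln(C₀/C)/k = ln(120/65.2)/0.30 = 0.61/0.30 = 2.033 d.
Distance = v·t = 0.94 m/s × 1.757e+05 s = 1.651e+05 m = 165.1 km.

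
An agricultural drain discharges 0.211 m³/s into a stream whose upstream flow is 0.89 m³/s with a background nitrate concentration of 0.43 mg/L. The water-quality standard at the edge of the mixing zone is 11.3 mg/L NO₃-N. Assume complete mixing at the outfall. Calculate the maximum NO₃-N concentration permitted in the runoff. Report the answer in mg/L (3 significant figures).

Mass balance: 11.3·1.101 = 0.211·Cₑ + 0.89·0.43.
Cₑ = (12.44 − 0.3827) / 0.211 = 57.15 mg/L.

57.1 mg/L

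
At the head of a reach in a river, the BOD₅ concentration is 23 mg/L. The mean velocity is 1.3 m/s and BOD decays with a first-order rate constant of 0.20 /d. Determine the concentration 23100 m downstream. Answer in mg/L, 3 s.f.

Travel time t = 23100 m / 1.3 m/s = 2.31e+04/1.3 = 1.777e+04 s = 0.2057 d.
First-order decay: C = 23·exp(−0.20·0.2057) = 23·0.9597 = 22.07 mg/L.

22.1 mg/L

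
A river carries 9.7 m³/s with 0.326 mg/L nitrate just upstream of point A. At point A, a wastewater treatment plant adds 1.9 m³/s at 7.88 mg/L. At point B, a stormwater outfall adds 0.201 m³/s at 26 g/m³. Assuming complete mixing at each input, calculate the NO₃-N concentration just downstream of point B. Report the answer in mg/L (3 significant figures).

After input A: C = (9.7·0.326 + 1.9·7.88) / 11.6 = 1.563 mg/L.
After input B: C = (11.6·1.563 + 0.201·26) / 11.8 = 1.98 mg/L.

1.98 mg/L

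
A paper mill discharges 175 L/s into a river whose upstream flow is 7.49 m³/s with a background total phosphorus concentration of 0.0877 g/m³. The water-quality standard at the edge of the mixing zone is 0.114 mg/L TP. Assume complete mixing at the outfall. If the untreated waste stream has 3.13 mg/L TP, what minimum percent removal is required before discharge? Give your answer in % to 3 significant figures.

60.4 %

175 L/s = 0.175 m³/s.
Mass balance: 0.114·7.665 = 0.175·Cₑ + 7.49·0.0877.
Cₑ = (0.8738 − 0.6569) / 0.175 = 1.24 mg/L.
Required removal = 1 − 1.24/3.13 = 60.39 %.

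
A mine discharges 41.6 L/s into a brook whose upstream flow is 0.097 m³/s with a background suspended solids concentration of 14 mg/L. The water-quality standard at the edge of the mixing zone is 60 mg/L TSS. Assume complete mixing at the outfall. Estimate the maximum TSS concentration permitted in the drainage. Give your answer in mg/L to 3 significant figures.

41.6 L/s = 0.0416 m³/s.
Mass balance: 60·0.1386 = 0.0416·Cₑ + 0.097·14.
Cₑ = (8.316 − 1.358) / 0.0416 = 167.3 mg/L.

167 mg/L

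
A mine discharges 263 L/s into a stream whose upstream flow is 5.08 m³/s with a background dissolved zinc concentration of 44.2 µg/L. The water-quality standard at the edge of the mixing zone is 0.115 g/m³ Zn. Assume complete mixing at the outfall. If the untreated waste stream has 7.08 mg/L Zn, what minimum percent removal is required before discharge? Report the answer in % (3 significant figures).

79.1 %

263 L/s = 0.263 m³/s.
44.2 µg/L = 0.0442 mg/L.
Mass balance: 0.115·5.343 = 0.263·Cₑ + 5.08·0.0442.
Cₑ = (0.6144 − 0.2245) / 0.263 = 1.483 mg/L.
Required removal = 1 − 1.483/7.08 = 79.06 %.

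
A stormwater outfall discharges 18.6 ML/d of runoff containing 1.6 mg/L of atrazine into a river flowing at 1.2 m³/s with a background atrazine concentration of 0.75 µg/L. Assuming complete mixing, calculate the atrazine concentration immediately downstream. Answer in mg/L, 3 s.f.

18.6 ML/d = 0.2153 m³/s.
0.75 µg/L = 0.00075 mg/L.
By mass balance at complete mixing, C = (0.2153·1.6 + 1.2·0.00075) / (0.2153 + 1.2) = 0.3453/1.415 = 0.244 mg/L.

0.244 mg/L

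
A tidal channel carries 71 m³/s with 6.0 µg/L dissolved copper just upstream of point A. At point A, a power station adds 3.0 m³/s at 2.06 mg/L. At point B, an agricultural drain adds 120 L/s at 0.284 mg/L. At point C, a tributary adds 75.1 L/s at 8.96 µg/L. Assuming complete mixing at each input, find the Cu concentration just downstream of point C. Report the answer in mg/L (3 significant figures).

6.0 µg/L = 0.006 mg/L.
After input A: C = (71·0.006 + 3·2.06) / 74 = 0.08927 mg/L.
120 L/s = 0.12 m³/s.
After input B: C = (74·0.08927 + 0.12·0.284) / 74.12 = 0.08959 mg/L.
75.1 L/s = 0.0751 m³/s.
8.96 µg/L = 0.00896 mg/L.
After input C: C = (74.12·0.08959 + 0.0751·0.00896) / 74.2 = 0.0895 mg/L.

0.0895 mg/L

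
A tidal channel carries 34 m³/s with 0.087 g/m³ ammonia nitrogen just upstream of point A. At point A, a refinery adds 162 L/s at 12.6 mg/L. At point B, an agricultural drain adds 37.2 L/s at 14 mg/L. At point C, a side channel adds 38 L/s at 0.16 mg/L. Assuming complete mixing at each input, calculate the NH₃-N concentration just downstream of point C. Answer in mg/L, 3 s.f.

162 L/s = 0.162 m³/s.
After input A: C = (34·0.087 + 0.162·12.6) / 34.16 = 0.1463 mg/L.
37.2 L/s = 0.0372 m³/s.
After input B: C = (34.16·0.1463 + 0.0372·14) / 34.2 = 0.1614 mg/L.
38 L/s = 0.038 m³/s.
After input C: C = (34.2·0.1614 + 0.038·0.16) / 34.24 = 0.1614 mg/L.

0.161 mg/L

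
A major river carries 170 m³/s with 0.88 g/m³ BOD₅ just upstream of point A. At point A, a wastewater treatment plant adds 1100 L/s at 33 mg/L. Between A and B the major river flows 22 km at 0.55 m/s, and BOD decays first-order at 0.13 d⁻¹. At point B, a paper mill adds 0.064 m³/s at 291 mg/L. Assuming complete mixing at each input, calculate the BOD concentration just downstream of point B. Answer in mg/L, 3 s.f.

1100 L/s = 1.1 m³/s.
After input A: C = (170·0.88 + 1.1·33) / 171.1 = 1.086 mg/L.
Over the 22 km reach to input B (t = 4e+04 s = 0.463 d), decay gives C = 1.086·exp(−0.13·0.463) = 1.023 mg/L.
After input B: C = (171.1·1.023 + 0.064·291) / 171.2 = 1.131 mg/L.

1.13 mg/L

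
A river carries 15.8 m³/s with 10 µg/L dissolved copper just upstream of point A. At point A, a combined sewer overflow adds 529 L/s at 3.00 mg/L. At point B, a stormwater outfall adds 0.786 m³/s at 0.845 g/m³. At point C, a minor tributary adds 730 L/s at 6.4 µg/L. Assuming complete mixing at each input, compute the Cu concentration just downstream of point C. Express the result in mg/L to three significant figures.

0.135 mg/L

10 µg/L = 0.01 mg/L.
529 L/s = 0.529 m³/s.
After input A: C = (15.8·0.01 + 0.529·3) / 16.33 = 0.1069 mg/L.
After input B: C = (16.33·0.1069 + 0.786·0.845) / 17.12 = 0.1408 mg/L.
730 L/s = 0.73 m³/s.
6.4 µg/L = 0.0064 mg/L.
After input C: C = (17.12·0.1408 + 0.73·0.0064) / 17.85 = 0.1353 mg/L.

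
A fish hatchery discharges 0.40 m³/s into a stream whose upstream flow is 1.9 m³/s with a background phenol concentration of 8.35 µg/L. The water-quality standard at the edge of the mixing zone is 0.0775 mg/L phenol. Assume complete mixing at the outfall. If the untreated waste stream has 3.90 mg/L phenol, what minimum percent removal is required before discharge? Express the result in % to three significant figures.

89.6 %

8.35 µg/L = 0.00835 mg/L.
Mass balance: 0.0775·2.3 = 0.4·Cₑ + 1.9·0.00835.
Cₑ = (0.1782 − 0.01586) / 0.4 = 0.406 mg/L.
Required removal = 1 − 0.406/3.90 = 89.59 %.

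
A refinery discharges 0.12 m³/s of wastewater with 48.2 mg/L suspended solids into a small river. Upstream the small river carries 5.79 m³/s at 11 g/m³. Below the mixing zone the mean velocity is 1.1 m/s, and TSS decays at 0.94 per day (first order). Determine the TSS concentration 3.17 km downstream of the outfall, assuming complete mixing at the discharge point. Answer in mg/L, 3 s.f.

11.4 mg/L

After complete mixing, C₀ = (0.12·48.2 + 5.79·11) / 5.91 = 11.76 mg/L.
Travel time t = 3170 m / 1.1 m/s = 2882 s = 0.03335 d.
C = 11.76·exp(−0.94·0.03335) = 11.76·0.9691 = 11.39 mg/L.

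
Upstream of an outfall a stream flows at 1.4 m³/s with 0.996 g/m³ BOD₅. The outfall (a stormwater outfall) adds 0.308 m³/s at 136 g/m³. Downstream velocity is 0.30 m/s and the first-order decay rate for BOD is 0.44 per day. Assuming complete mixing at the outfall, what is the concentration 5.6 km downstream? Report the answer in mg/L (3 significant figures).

23.0 mg/L

After complete mixing, C₀ = (0.308·136 + 1.4·0.996) / 1.708 = 25.34 mg/L.
Travel time t = 5600 m / 0.30 m/s = 1.867e+04 s = 0.216 d.
C = 25.34·exp(−0.44·0.216) = 25.34·0.9093 = 23.04 mg/L.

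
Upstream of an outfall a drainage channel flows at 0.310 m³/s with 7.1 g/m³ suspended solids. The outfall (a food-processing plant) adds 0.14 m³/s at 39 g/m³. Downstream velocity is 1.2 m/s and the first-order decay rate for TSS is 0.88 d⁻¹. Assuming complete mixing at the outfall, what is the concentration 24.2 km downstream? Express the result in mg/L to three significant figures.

After complete mixing, C₀ = (0.14·39 + 0.31·7.1) / 0.45 = 17.02 mg/L.
Travel time t = 2.42e+04 m / 1.2 m/s = 2.017e+04 s = 0.2334 d.
C = 17.02·exp(−0.88·0.2334) = 17.02·0.8143 = 13.86 mg/L.

13.9 mg/L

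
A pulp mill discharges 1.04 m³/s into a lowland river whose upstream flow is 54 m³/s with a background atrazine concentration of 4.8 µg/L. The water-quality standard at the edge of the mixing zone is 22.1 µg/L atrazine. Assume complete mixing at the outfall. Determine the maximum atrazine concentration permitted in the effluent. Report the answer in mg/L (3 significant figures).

0.920 mg/L

4.8 µg/L = 0.0048 mg/L.
22.1 µg/L = 0.0221 mg/L.
Mass balance: 0.0221·55.04 = 1.04·Cₑ + 54·0.0048.
Cₑ = (1.216 − 0.2592) / 1.04 = 0.9204 mg/L.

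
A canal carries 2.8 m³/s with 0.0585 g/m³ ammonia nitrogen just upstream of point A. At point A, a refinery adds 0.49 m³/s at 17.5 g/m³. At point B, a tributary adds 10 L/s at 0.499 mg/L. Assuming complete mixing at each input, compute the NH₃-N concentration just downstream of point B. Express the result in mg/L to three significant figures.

After input A: C = (2.8·0.0585 + 0.49·17.5) / 3.29 = 2.656 mg/L.
10 L/s = 0.01 m³/s.
After input B: C = (3.29·2.656 + 0.01·0.499) / 3.3 = 2.65 mg/L.

2.65 mg/L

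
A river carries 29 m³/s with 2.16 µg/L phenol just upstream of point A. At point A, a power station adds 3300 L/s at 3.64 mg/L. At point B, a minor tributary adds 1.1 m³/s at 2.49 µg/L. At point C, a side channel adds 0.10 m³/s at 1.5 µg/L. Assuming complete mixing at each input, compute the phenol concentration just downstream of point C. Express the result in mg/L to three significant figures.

2.16 µg/L = 0.00216 mg/L.
3300 L/s = 3.3 m³/s.
After input A: C = (29·0.00216 + 3.3·3.64) / 32.3 = 0.3738 mg/L.
2.49 µg/L = 0.00249 mg/L.
After input B: C = (32.3·0.3738 + 1.1·0.00249) / 33.4 = 0.3616 mg/L.
1.5 µg/L = 0.0015 mg/L.
After input C: C = (33.4·0.3616 + 0.1·0.0015) / 33.5 = 0.3605 mg/L.

0.361 mg/L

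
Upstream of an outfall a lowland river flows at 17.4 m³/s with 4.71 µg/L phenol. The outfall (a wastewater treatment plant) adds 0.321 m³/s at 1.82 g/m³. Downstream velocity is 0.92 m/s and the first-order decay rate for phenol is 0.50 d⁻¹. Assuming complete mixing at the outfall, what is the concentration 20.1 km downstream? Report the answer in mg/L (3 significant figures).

0.0331 mg/L

4.71 µg/L = 0.00471 mg/L.
After complete mixing, C₀ = (0.321·1.82 + 17.4·0.00471) / 17.72 = 0.03759 mg/L.
Travel time t = 2.01e+04 m / 0.92 m/s = 2.185e+04 s = 0.2529 d.
C = 0.03759·exp(−0.50·0.2529) = 0.03759·0.8812 = 0.03313 mg/L.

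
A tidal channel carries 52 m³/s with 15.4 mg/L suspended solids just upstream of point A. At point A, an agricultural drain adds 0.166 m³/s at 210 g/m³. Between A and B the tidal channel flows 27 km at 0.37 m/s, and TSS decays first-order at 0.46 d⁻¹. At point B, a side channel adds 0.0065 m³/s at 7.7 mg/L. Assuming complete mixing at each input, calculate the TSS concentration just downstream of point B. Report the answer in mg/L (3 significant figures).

10.9 mg/L

After input A: C = (52·15.4 + 0.166·210) / 52.17 = 16.02 mg/L.
Over the 27 km reach to input B (t = 7.297e+04 s = 0.8446 d), decay gives C = 16.02·exp(−0.46·0.8446) = 10.86 mg/L.
After input B: C = (52.17·10.86 + 0.0065·7.7) / 52.17 = 10.86 mg/L.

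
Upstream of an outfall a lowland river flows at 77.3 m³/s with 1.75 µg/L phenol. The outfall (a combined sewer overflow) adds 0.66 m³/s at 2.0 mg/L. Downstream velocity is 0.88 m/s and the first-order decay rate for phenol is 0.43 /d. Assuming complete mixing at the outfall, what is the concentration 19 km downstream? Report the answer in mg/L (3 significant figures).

0.0168 mg/L

1.75 µg/L = 0.00175 mg/L.
After complete mixing, C₀ = (0.66·2 + 77.3·0.00175) / 77.96 = 0.01867 mg/L.
Travel time t = 1.9e+04 m / 0.88 m/s = 2.159e+04 s = 0.2499 d.
C = 0.01867·exp(−0.43·0.2499) = 0.01867·0.8981 = 0.01677 mg/L.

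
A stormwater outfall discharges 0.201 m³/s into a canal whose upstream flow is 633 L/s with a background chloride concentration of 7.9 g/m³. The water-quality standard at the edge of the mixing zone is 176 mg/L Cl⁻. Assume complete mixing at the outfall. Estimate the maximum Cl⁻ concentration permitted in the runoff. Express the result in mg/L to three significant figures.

633 L/s = 0.633 m³/s.
Mass balance: 176·0.834 = 0.201·Cₑ + 0.633·7.9.
Cₑ = (146.8 − 5.001) / 0.201 = 705.4 mg/L.

705 mg/L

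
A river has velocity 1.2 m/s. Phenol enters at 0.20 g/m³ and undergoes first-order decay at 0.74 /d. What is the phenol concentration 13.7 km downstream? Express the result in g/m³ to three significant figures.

0.181 g/m³

Travel time t = 13.7 km / 1.2 m/s = 1.37e+04/1.2 = 1.142e+04 s = 0.1321 d.
First-order decay: C = 0.20·exp(−0.74·0.1321) = 0.20·0.9068 = 0.1814 g/m³.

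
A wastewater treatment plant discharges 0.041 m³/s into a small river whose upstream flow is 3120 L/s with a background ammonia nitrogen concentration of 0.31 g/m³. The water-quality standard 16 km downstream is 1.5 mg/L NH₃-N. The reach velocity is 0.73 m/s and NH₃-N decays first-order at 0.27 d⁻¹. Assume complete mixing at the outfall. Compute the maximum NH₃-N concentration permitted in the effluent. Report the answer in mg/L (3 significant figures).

3120 L/s = 3.12 m³/s.
Travel time to the compliance point: t = 1.6e+04/0.73 = 2.192e+04 s = 0.2537 d; decay factor exp(−0.27·0.2537) = 0.9338.
So the concentration just after mixing may be at most 1.5/0.9338 = 1.606 mg/L.
Mass balance: 1.606·3.161 = 0.041·Cₑ + 3.12·0.31.
Cₑ = (5.078 − 0.9672) / 0.041 = 100.3 mg/L.

100 mg/L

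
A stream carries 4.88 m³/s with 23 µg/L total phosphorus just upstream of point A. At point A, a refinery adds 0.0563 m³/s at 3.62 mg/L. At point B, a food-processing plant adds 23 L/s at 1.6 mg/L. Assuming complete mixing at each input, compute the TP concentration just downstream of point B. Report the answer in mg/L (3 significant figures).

23 µg/L = 0.023 mg/L.
After input A: C = (4.88·0.023 + 0.0563·3.62) / 4.936 = 0.06402 mg/L.
23 L/s = 0.023 m³/s.
After input B: C = (4.936·0.06402 + 0.023·1.6) / 4.959 = 0.07115 mg/L.

0.0711 mg/L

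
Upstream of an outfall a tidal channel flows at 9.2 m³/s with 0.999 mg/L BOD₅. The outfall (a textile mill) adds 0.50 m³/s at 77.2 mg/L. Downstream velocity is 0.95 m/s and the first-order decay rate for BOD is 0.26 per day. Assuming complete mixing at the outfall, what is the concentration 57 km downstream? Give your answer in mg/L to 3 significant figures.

After complete mixing, C₀ = (0.5·77.2 + 9.2·0.999) / 9.7 = 4.927 mg/L.
Travel time t = 5.7e+04 m / 0.95 m/s = 6e+04 s = 0.6944 d.
C = 4.927·exp(−0.26·0.6944) = 4.927·0.8348 = 4.113 mg/L.

4.11 mg/L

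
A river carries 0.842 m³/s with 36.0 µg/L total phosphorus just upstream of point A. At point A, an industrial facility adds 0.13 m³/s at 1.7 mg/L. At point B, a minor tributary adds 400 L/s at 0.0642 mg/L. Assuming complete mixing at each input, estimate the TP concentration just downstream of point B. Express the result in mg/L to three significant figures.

0.202 mg/L

36.0 µg/L = 0.036 mg/L.
After input A: C = (0.842·0.036 + 0.13·1.7) / 0.972 = 0.2586 mg/L.
400 L/s = 0.4 m³/s.
After input B: C = (0.972·0.2586 + 0.4·0.0642) / 1.372 = 0.2019 mg/L.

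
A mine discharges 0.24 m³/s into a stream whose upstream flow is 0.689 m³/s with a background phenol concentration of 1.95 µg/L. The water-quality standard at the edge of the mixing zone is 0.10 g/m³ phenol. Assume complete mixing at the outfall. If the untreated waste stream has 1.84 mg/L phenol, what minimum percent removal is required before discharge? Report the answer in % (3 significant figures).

1.95 µg/L = 0.00195 mg/L.
Mass balance: 0.1·0.929 = 0.24·Cₑ + 0.689·0.00195.
Cₑ = (0.0929 − 0.001344) / 0.24 = 0.3815 mg/L.
Required removal = 1 − 0.3815/1.84 = 79.27 %.

79.3 %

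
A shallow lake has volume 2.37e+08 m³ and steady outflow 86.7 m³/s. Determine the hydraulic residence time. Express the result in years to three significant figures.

0.0866 yr

Q = 86.7 m³/s × 3.156e+07 s/yr = 2.736e+09 m³/yr.
Hydraulic residence time τ = V/Q = 2.37e+08/2.736e+09 = 0.08662 yr.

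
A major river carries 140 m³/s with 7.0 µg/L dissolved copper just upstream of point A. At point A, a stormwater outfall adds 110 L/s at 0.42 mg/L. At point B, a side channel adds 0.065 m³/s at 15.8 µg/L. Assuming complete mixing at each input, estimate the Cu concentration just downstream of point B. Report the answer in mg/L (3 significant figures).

0.00733 mg/L

7.0 µg/L = 0.007 mg/L.
110 L/s = 0.11 m³/s.
After input A: C = (140·0.007 + 0.11·0.42) / 140.1 = 0.007324 mg/L.
15.8 µg/L = 0.0158 mg/L.
After input B: C = (140.1·0.007324 + 0.065·0.0158) / 140.2 = 0.007328 mg/L.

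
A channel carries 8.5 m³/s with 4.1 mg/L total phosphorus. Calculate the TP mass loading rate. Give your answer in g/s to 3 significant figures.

34.8 g/s

Mass flux = Q·C = 8.5 m³/s × 4.1 g/m³ = 34.85 g/s.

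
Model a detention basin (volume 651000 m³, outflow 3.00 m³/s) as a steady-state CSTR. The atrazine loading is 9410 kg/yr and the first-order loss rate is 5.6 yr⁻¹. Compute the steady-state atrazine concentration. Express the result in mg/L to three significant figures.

0.0957 mg/L

Outflow Q = 3.00 m³/s × 3.156e+07 s/yr = 9.467e+07 m³/yr.
Steady-state CSTR mass balance: W = Q·C + k·V·C, so C = W/(Q + kV).
Q + kV = 9.467e+07 + 5.6·651000 = 9.832e+07 m³/yr.
C = 9410/9.832e+07 = 9.571e-05 kg/m³ = 0.09571 mg/L.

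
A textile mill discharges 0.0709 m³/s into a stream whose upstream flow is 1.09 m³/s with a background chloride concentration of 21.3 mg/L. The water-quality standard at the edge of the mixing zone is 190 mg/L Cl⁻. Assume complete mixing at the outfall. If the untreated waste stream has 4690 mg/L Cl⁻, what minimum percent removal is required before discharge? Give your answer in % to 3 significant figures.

Mass balance: 190·1.161 = 0.0709·Cₑ + 1.09·21.3.
Cₑ = (220.6 − 23.22) / 0.0709 = 2784 mg/L.
Required removal = 1 − 2784/4690 = 40.65 %.

40.6 %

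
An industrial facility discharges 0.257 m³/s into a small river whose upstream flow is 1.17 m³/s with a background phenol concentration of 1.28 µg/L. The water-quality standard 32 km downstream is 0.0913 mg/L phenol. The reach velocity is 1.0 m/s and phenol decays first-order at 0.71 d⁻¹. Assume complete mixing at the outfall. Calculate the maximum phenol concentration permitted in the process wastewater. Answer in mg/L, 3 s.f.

1.28 µg/L = 0.00128 mg/L.
Travel time to the compliance point: t = 3.2e+04/1.0 = 3.2e+04 s = 0.3704 d; decay factor exp(−0.71·0.3704) = 0.7688.
So the concentration just after mixing may be at most 0.0913/0.7688 = 0.1188 mg/L.
Mass balance: 0.1188·1.427 = 0.257·Cₑ + 1.17·0.00128.
Cₑ = (0.1695 − 0.001498) / 0.257 = 0.6536 mg/L.

0.654 mg/L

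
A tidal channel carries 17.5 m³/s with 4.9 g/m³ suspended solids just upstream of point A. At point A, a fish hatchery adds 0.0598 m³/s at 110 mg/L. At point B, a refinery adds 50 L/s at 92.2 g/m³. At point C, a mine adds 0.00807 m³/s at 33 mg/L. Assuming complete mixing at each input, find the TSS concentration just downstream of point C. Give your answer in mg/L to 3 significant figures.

5.52 mg/L

After input A: C = (17.5·4.9 + 0.0598·110) / 17.56 = 5.258 mg/L.
50 L/s = 0.05 m³/s.
After input B: C = (17.56·5.258 + 0.05·92.2) / 17.61 = 5.505 mg/L.
After input C: C = (17.61·5.505 + 0.00807·33) / 17.62 = 5.517 mg/L.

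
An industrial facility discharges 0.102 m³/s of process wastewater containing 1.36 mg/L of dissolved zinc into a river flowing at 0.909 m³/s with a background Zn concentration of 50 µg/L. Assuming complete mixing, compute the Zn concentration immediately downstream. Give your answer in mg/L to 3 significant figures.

50 µg/L = 0.05 mg/L.
Flow-weighted mixing gives C = (0.102·1.36 + 0.909·0.05) / (0.102 + 0.909) = 0.1842/1.011 = 0.1822 mg/L.

0.182 mg/L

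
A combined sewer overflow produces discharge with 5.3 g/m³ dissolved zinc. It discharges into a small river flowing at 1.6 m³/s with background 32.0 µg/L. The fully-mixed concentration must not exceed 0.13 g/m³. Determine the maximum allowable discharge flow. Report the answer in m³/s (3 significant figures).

0.0303 m³/s

32.0 µg/L = 0.032 mg/L.
Mass balance at complete mixing: C_std·(Q_w + Q_r) = Q_w·C_e + Q_r·C_b.
Rearranging, Q_w = Q_r·(C_std − C_b)/(C_e − C_std) = 1.6·(0.13 − 0.032) / (5.3 − 0.13) = 0.03033 m³/s.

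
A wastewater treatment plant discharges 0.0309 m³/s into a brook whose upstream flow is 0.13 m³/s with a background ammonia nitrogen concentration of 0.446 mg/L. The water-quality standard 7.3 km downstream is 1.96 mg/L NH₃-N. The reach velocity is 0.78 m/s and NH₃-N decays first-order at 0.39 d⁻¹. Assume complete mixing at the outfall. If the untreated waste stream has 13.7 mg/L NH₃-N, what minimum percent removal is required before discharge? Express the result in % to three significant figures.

Travel time to the compliance point: t = 7300/0.78 = 9359 s = 0.1083 d; decay factor exp(−0.39·0.1083) = 0.9586.
So the concentration just after mixing may be at most 1.96/0.9586 = 2.045 mg/L.
Mass balance: 2.045·0.1609 = 0.0309·Cₑ + 0.13·0.446.
Cₑ = (0.329 − 0.05798) / 0.0309 = 8.77 mg/L.
Required removal = 1 − 8.77/13.7 = 35.99 %.

36.0 %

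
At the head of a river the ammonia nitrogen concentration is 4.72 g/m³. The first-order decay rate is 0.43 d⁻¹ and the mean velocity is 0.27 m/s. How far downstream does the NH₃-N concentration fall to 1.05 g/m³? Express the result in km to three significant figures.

81.5 km

From C = C₀·e^(−kt), t = ln(C₀/C)/k = ln(4.72/1.05)/0.43 = 1.503/0.43 = 3.495 d.
Distance = v·t = 0.27 m/s × 3.02e+05 s = 8.154e+04 m = 81.54 km.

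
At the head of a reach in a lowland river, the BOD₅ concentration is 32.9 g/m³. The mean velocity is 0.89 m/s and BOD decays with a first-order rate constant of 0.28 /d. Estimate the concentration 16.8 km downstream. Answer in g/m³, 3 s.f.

30.9 g/m³

Travel time t = 16.8 km / 0.89 m/s = 1.68e+04/0.89 = 1.888e+04 s = 0.2185 d.
First-order decay: C = 32.9·exp(−0.28·0.2185) = 32.9·0.9407 = 30.95 g/m³.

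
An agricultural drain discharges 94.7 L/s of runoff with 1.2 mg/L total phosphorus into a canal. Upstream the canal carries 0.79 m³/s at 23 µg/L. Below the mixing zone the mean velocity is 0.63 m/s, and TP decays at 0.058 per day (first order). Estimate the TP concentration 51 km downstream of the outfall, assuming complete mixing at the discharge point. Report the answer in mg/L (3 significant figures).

0.141 mg/L

94.7 L/s = 0.0947 m³/s.
23 µg/L = 0.023 mg/L.
After complete mixing, C₀ = (0.0947·1.2 + 0.79·0.023) / 0.8847 = 0.149 mg/L.
Travel time t = 5.1e+04 m / 0.63 m/s = 8.095e+04 s = 0.9369 d.
C = 0.149·exp(−0.058·0.9369) = 0.149·0.9471 = 0.1411 mg/L.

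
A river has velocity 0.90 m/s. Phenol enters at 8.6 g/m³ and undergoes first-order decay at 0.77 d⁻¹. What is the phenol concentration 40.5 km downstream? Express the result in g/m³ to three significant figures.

5.76 g/m³

Travel time t = 40.5 km / 0.90 m/s = 4.05e+04/0.90 = 4.5e+04 s = 0.5208 d.
First-order decay: C = 8.6·exp(−0.77·0.5208) = 8.6·0.6696 = 5.759 g/m³.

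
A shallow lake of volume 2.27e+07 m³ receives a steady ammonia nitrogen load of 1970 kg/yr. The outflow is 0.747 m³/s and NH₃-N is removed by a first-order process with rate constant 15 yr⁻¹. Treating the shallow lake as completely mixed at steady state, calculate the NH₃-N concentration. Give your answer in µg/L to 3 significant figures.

5.41 µg/L

Outflow Q = 0.747 m³/s × 3.156e+07 s/yr = 2.357e+07 m³/yr.
Steady-state CSTR mass balance: W = Q·C + k·V·C, so C = W/(Q + kV).
Q + kV = 2.357e+07 + 15·2.27e+07 = 3.641e+08 m³/yr.
C = 1970/3.641e+08 = 5.411e-06 kg/m³ = 0.005411 mg/L = 5.411 µg/L.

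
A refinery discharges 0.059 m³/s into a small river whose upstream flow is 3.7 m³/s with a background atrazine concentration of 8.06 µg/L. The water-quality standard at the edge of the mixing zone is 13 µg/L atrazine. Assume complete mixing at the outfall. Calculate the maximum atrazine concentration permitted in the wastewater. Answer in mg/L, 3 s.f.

0.323 mg/L

8.06 µg/L = 0.00806 mg/L.
13 µg/L = 0.013 mg/L.
Mass balance: 0.013·3.759 = 0.059·Cₑ + 3.7·0.00806.
Cₑ = (0.04887 − 0.02982) / 0.059 = 0.3228 mg/L.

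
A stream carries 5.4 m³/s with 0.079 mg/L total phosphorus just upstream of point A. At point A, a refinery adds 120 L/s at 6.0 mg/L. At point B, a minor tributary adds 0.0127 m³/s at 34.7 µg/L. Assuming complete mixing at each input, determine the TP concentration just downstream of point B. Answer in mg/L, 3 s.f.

0.207 mg/L

120 L/s = 0.12 m³/s.
After input A: C = (5.4·0.079 + 0.12·6) / 5.52 = 0.2077 mg/L.
34.7 µg/L = 0.0347 mg/L.
After input B: C = (5.52·0.2077 + 0.0127·0.0347) / 5.533 = 0.2073 mg/L.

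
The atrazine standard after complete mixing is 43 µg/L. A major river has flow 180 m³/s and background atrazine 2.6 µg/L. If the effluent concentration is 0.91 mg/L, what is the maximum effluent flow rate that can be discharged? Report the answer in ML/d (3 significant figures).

2.6 µg/L = 0.0026 mg/L.
43 µg/L = 0.043 mg/L.
Mass balance at complete mixing: C_std·(Q_w + Q_r) = Q_w·C_e + Q_r·C_b.
Rearranging, Q_w = Q_r·(C_std − C_b)/(C_e − C_std) = 180·(0.043 − 0.0026) / (0.91 − 0.043) = 8.388 m³/s.
= 724.7 ML/d.

725 ML/d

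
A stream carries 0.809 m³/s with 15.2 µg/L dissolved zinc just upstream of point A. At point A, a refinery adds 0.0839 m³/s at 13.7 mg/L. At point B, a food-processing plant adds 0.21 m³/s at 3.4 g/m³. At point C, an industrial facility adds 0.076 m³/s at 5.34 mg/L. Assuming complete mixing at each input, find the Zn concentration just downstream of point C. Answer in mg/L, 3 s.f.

1.94 mg/L

15.2 µg/L = 0.0152 mg/L.
After input A: C = (0.809·0.0152 + 0.0839·13.7) / 0.8929 = 1.301 mg/L.
After input B: C = (0.8929·1.301 + 0.21·3.4) / 1.103 = 1.701 mg/L.
After input C: C = (1.103·1.701 + 0.076·5.34) / 1.179 = 1.935 mg/L.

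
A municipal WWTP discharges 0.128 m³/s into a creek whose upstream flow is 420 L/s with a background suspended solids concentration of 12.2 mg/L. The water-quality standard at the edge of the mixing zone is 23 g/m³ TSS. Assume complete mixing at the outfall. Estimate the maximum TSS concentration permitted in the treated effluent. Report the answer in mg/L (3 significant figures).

58.4 mg/L

420 L/s = 0.42 m³/s.
Mass balance: 23·0.548 = 0.128·Cₑ + 0.42·12.2.
Cₑ = (12.6 − 5.124) / 0.128 = 58.44 mg/L.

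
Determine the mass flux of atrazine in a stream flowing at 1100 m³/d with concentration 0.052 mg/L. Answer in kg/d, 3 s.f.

1100 m³/d = 0.01273 m³/s.
Mass flux = Q·C = 0.01273 m³/s × 0.052 g/m³ = 0.000662 g/s.
= 0.000662 g/s × 86.4 = 0.0572 kg/d.

0.0572 kg/d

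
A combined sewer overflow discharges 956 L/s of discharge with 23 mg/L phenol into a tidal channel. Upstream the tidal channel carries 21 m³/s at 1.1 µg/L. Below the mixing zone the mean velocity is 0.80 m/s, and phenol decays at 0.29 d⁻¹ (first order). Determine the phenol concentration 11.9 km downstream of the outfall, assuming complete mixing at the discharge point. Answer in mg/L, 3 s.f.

956 L/s = 0.956 m³/s.
1.1 µg/L = 0.0011 mg/L.
After complete mixing, C₀ = (0.956·23 + 21·0.0011) / 21.96 = 1.003 mg/L.
Travel time t = 1.19e+04 m / 0.80 m/s = 1.488e+04 s = 0.1722 d.
C = 1.003·exp(−0.29·0.1722) = 1.003·0.9513 = 0.9537 mg/L.

0.954 mg/L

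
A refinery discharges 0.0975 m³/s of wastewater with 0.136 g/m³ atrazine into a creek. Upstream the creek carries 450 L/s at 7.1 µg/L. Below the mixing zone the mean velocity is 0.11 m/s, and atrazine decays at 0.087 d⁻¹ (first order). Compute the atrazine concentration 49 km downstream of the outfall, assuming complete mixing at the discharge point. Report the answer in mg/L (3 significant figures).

450 L/s = 0.45 m³/s.
7.1 µg/L = 0.0071 mg/L.
After complete mixing, C₀ = (0.0975·0.136 + 0.45·0.0071) / 0.5475 = 0.03005 mg/L.
Travel time t = 4.9e+04 m / 0.11 m/s = 4.455e+05 s = 5.156 d.
C = 0.03005·exp(−0.087·5.156) = 0.03005·0.6386 = 0.01919 mg/L.

0.0192 mg/L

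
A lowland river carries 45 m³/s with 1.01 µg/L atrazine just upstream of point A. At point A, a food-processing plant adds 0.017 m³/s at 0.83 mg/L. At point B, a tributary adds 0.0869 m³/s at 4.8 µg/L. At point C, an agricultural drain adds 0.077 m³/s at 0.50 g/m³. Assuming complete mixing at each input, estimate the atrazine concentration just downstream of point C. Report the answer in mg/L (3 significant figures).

1.01 µg/L = 0.00101 mg/L.
After input A: C = (45·0.00101 + 0.017·0.83) / 45.02 = 0.001323 mg/L.
4.8 µg/L = 0.0048 mg/L.
After input B: C = (45.02·0.001323 + 0.0869·0.0048) / 45.1 = 0.00133 mg/L.
After input C: C = (45.1·0.00133 + 0.077·0.5) / 45.18 = 0.00218 mg/L.

0.00218 mg/L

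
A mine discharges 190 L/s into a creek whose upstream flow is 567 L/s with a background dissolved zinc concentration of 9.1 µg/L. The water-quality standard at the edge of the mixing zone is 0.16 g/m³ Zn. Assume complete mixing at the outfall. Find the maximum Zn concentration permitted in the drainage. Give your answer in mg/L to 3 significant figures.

190 L/s = 0.19 m³/s.
567 L/s = 0.567 m³/s.
9.1 µg/L = 0.0091 mg/L.
Mass balance: 0.16·0.757 = 0.19·Cₑ + 0.567·0.0091.
Cₑ = (0.1211 − 0.00516) / 0.19 = 0.6103 mg/L.

0.610 mg/L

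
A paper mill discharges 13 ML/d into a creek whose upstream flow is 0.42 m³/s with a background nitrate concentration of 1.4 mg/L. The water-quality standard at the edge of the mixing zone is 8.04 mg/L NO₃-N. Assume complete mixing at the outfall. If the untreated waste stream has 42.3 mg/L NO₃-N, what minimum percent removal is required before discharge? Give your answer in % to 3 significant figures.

13 ML/d = 0.1505 m³/s.
Mass balance: 8.04·0.5705 = 0.1505·Cₑ + 0.42·1.4.
Cₑ = (4.587 − 0.588) / 0.1505 = 26.57 mg/L.
Required removal = 1 − 26.57/42.3 = 37.18 %.

37.2 %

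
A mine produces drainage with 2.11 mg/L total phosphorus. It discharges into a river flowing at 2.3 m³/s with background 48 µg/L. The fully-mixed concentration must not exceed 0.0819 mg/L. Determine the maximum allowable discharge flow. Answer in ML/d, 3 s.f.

48 µg/L = 0.048 mg/L.
Mass balance at complete mixing: C_std·(Q_w + Q_r) = Q_w·C_e + Q_r·C_b.
Rearranging, Q_w = Q_r·(C_std − C_b)/(C_e − C_std) = 2.3·(0.0819 − 0.048) / (2.11 − 0.0819) = 0.03844 m³/s.
= 3.322 ML/d.

3.32 ML/d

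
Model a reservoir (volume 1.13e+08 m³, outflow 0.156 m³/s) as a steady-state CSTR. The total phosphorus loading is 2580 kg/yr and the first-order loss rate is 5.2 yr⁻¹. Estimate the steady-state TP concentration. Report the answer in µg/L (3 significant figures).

Outflow Q = 0.156 m³/s × 3.156e+07 s/yr = 4.923e+06 m³/yr.
Steady-state CSTR mass balance: W = Q·C + k·V·C, so C = W/(Q + kV).
Q + kV = 4.923e+06 + 5.2·1.13e+08 = 5.925e+08 m³/yr.
C = 2580/5.925e+08 = 4.354e-06 kg/m³ = 0.004354 mg/L = 4.354 µg/L.

4.35 µg/L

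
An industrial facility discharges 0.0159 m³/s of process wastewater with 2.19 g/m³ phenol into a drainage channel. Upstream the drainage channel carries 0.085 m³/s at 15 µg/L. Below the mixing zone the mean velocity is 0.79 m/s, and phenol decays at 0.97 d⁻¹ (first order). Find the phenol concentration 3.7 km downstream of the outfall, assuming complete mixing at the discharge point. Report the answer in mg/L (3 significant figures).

0.339 mg/L

15 µg/L = 0.015 mg/L.
After complete mixing, C₀ = (0.0159·2.19 + 0.085·0.015) / 0.1009 = 0.3577 mg/L.
Travel time t = 3700 m / 0.79 m/s = 4684 s = 0.05421 d.
C = 0.3577·exp(−0.97·0.05421) = 0.3577·0.9488 = 0.3394 mg/L.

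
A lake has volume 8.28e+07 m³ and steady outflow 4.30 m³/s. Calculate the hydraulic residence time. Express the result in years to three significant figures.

0.610 yr

Q = 4.30 m³/s × 3.156e+07 s/yr = 1.357e+08 m³/yr.
Hydraulic residence time τ = V/Q = 8.28e+07/1.357e+08 = 0.6102 yr.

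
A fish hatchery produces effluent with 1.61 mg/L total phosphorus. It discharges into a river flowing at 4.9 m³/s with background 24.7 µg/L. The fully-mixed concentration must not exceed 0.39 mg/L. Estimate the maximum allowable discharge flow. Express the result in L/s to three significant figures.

24.7 µg/L = 0.0247 mg/L.
Mass balance at complete mixing: C_std·(Q_w + Q_r) = Q_w·C_e + Q_r·C_b.
Rearranging, Q_w = Q_r·(C_std − C_b)/(C_e − C_std) = 4.9·(0.39 − 0.0247) / (1.61 − 0.39) = 1.467 m³/s.
= 1467 L/s.

1470 L/s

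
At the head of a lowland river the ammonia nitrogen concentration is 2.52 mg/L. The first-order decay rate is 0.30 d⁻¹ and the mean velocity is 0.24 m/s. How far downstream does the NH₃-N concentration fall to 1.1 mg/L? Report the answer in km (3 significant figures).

From C = C₀·e^(−kt), t = ln(C₀/C)/k = ln(2.52/1.1)/0.30 = 0.8289/0.30 = 2.763 d.
Distance = v·t = 0.24 m/s × 2.387e+05 s = 5.73e+04 m = 57.3 km.

57.3 km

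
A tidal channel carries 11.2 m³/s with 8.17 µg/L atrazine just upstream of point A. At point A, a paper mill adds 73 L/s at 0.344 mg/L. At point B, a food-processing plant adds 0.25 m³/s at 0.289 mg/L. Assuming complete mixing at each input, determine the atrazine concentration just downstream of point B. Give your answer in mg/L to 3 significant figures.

8.17 µg/L = 0.00817 mg/L.
73 L/s = 0.073 m³/s.
After input A: C = (11.2·0.00817 + 0.073·0.344) / 11.27 = 0.01034 mg/L.
After input B: C = (11.27·0.01034 + 0.25·0.289) / 11.52 = 0.01639 mg/L.

0.0164 mg/L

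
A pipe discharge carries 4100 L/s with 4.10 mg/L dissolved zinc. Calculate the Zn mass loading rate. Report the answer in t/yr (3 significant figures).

530 t/yr

4100 L/s = 4.1 m³/s.
Mass flux = Q·C = 4.1 m³/s × 4.1 g/m³ = 16.81 g/s.
= 16.81 g/s × 31.56 = 530.5 t/yr.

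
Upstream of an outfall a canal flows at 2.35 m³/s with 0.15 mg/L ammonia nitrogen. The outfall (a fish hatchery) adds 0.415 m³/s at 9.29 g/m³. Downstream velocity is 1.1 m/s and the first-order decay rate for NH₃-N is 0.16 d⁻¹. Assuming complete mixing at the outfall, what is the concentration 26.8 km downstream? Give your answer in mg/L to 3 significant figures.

1.45 mg/L

After complete mixing, C₀ = (0.415·9.29 + 2.35·0.15) / 2.765 = 1.522 mg/L.
Travel time t = 2.68e+04 m / 1.1 m/s = 2.436e+04 s = 0.282 d.
C = 1.522·exp(−0.16·0.282) = 1.522·0.9559 = 1.455 mg/L.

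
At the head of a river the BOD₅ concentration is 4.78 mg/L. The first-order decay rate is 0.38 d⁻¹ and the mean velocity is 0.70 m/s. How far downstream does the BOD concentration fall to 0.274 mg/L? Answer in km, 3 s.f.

From C = C₀·e^(−kt), t = ln(C₀/C)/k = ln(4.78/0.274)/0.38 = 2.859/0.38 = 7.524 d.
Distance = v·t = 0.70 m/s × 6.501e+05 s = 4.55e+05 m = 455 km.

455 km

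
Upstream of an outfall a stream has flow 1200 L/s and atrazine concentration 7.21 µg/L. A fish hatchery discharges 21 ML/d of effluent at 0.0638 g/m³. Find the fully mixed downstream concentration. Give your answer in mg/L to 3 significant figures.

21 ML/d = 0.2431 m³/s.
1200 L/s = 1.2 m³/s.
7.21 µg/L = 0.00721 mg/L.
By mass balance at complete mixing, C = (0.2431·0.0638 + 1.2·0.00721) / (0.2431 + 1.2) = 0.02416/1.443 = 0.01674 mg/L.

0.0167 mg/L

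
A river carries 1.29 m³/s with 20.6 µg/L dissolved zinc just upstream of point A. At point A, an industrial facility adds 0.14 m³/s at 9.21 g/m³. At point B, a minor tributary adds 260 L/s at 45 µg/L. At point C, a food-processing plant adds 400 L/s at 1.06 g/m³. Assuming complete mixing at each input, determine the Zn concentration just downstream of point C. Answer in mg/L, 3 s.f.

0.838 mg/L

20.6 µg/L = 0.0206 mg/L.
After input A: C = (1.29·0.0206 + 0.14·9.21) / 1.43 = 0.9203 mg/L.
260 L/s = 0.26 m³/s.
45 µg/L = 0.045 mg/L.
After input B: C = (1.43·0.9203 + 0.26·0.045) / 1.69 = 0.7856 mg/L.
400 L/s = 0.4 m³/s.
After input C: C = (1.69·0.7856 + 0.4·1.06) / 2.09 = 0.8381 mg/L.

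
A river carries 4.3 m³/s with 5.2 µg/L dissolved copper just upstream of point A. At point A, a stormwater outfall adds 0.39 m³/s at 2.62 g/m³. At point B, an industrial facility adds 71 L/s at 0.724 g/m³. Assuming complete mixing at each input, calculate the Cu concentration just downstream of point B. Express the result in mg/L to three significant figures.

5.2 µg/L = 0.0052 mg/L.
After input A: C = (4.3·0.0052 + 0.39·2.62) / 4.69 = 0.2226 mg/L.
71 L/s = 0.071 m³/s.
After input B: C = (4.69·0.2226 + 0.071·0.724) / 4.761 = 0.2301 mg/L.

0.230 mg/L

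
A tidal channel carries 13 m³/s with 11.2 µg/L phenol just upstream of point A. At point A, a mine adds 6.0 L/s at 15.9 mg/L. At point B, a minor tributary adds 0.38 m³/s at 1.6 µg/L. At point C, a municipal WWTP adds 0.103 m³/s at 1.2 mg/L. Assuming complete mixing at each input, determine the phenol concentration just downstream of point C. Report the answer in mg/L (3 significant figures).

0.0271 mg/L

11.2 µg/L = 0.0112 mg/L.
6.0 L/s = 0.006 m³/s.
After input A: C = (13·0.0112 + 0.006·15.9) / 13.01 = 0.01853 mg/L.
1.6 µg/L = 0.0016 mg/L.
After input B: C = (13.01·0.01853 + 0.38·0.0016) / 13.39 = 0.01805 mg/L.
After input C: C = (13.39·0.01805 + 0.103·1.2) / 13.49 = 0.02707 mg/L.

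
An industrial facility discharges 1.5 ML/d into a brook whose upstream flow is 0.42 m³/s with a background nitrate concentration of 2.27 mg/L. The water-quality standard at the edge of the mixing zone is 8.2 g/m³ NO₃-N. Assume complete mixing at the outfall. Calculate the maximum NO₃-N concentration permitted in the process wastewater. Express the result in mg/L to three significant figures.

1.5 ML/d = 0.01736 m³/s.
Mass balance: 8.2·0.4374 = 0.01736·Cₑ + 0.42·2.27.
Cₑ = (3.586 − 0.9534) / 0.01736 = 151.7 mg/L.

152 mg/L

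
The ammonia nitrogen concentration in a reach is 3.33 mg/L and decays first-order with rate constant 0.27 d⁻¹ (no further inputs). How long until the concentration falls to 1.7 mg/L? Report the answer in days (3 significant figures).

t = ln(C₀/C)/k = ln(3.33/1.7)/0.27 = 0.6723/0.27 = 2.49 d.

2.49 d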